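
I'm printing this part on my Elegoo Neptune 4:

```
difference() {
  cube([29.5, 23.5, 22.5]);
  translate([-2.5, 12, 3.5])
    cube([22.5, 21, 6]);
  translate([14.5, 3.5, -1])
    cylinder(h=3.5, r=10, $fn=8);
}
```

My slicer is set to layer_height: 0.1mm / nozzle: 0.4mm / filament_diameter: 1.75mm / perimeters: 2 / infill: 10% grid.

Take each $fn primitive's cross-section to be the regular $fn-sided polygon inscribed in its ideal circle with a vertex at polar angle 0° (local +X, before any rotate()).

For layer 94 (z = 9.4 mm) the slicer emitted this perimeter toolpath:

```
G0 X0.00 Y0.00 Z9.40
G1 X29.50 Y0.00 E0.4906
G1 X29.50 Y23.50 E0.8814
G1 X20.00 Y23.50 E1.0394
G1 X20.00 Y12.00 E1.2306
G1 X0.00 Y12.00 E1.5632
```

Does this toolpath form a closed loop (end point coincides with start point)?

no

Start point (G0): (0.00, 0.00). End point (last G1): the path does not return to the start — open.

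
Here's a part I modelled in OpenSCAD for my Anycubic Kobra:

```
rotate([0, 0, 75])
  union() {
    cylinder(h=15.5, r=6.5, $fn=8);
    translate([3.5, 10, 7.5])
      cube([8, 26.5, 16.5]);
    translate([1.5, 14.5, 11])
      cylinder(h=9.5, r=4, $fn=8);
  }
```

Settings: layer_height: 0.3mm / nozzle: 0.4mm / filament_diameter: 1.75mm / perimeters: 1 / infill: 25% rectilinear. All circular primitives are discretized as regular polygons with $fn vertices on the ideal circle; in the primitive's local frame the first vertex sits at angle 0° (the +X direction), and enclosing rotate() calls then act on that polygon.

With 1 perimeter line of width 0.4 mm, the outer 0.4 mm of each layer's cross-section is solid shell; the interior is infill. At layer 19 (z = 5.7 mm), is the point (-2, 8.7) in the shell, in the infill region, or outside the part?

At z = 5.7 mm: the r=6.5 cylinder contributes a regular 8-gon of circumradius 6.5; the cube at (3.5, 10) does not reach this height (z outside [7.5, 24]); the cylinder at (1.5, 14.5) does not reach this height (z outside [11, 20.5]); Taking the union: only the r=6.5 cylinder is present, so the union is just that shape — 1 connected region; (rotated 75° about Z; rotation is an isometry so areas/perimeters/island counts are preserved). Overall, the cross-section is a single solid region. Undo the 75° rotation: the query point maps to (7.886, 4.184) in the un-rotated model frame. The nearest boundary edge runs (6.50, 0.00)→(4.60, 4.60); distance from the point to it = 2.88 mm. The point is not inside any of the regions above, so it lies outside the cross-section (2.88 mm from the nearest boundary).

outside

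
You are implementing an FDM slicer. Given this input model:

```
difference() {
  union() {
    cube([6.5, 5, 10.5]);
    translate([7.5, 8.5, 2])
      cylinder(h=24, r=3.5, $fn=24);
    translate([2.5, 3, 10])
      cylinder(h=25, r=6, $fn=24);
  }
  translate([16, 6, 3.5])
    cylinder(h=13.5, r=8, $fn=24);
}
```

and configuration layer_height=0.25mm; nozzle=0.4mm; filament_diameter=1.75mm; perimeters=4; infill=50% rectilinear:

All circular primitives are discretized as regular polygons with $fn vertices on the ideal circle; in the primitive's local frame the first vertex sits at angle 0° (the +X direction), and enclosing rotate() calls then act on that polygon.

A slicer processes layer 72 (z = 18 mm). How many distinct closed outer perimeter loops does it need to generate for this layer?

1

At z = 18 mm: the cube is not intersected at this z (z outside [0, 10.5]); the cylinder at (7.5, 8.5): section is a regular 24-gon, circumradius r=3.5; the r=6 cylinder at (2.5, 3) contributes a regular 24-gon of circumradius 6; Taking the union: the regions partially overlap (shared area 7.62 mm²), so overlapping operands fuse into one piece — 1 connected region; the cylinder at (16, 6) is absent (z outside [3.5, 17]); Taking the first minus the rest: none of the subtracted shapes is present at this height, so the result so far is unchanged — 1 connected region. The result has 1 disconnected region.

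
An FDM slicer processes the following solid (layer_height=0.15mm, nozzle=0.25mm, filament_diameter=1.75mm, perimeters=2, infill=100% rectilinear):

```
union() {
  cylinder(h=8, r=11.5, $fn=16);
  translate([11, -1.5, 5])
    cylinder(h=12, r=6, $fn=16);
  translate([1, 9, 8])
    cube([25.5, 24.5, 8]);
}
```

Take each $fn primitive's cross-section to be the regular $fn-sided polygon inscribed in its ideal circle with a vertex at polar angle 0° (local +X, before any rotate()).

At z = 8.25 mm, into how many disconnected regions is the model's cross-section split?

2

At z = 8.25 mm: the cylinder is not intersected at this z (z outside [0, 8]); the r=6 cylinder at (11, -1.5) gives a regular 16-gon of circumradius 6 (constant along its height); the 25.5×24.5 cube at (1, 9) contributes its full rectangle; Combining (union): the 2 present regions are separate (no shared area or edge), so areas and boundary lengths simply add and each stays a separate island — 2 connected regions. The result has 2 disconnected regions.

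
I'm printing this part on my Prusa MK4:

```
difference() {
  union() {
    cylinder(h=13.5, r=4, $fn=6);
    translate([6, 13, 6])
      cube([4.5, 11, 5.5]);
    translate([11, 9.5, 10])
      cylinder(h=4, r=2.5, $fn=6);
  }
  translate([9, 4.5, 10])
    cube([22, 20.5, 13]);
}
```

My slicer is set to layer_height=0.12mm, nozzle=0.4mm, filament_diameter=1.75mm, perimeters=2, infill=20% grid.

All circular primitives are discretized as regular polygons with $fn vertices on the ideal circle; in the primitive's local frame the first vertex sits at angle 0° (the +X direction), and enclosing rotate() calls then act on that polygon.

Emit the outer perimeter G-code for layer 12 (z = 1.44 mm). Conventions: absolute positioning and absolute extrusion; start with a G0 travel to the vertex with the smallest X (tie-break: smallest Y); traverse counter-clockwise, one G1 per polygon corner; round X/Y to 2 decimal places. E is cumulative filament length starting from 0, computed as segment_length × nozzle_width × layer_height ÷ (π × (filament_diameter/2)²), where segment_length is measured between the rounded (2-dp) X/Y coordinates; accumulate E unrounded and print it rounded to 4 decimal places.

At z = 1.44 mm: the cylinder: section is a regular 6-gon, circumradius r=4; the cube at (6, 13) is absent (z outside [6, 11.5]); the cylinder at (11, 9.5) is absent (z outside [10, 14]); Merging all regions: only the r=4 cylinder is present, so the union is just that shape — 1 connected region; the cube at (9, 4.5) is not intersected at this z (z outside [10, 23]); After the difference (first − rest): none of the subtracted shapes is present at this height, so that combined region is unchanged — 1 connected region. The outline is a single polygon with 6 vertices. Extrusion per mm of travel: 0.4 × 0.12 / (π × 0.875²) = 0.019956. Accumulating E over each segment gives final E = 0.4787.

G0 X-4.00 Y0.00 Z1.44
G1 X-2.00 Y-3.46 E0.0798
G1 X2.00 Y-3.46 E0.1596
G1 X4.00 Y0.00 E0.2393
G1 X2.00 Y3.46 E0.3191
G1 X-2.00 Y3.46 E0.3989
G1 X-4.00 Y0.00 E0.4787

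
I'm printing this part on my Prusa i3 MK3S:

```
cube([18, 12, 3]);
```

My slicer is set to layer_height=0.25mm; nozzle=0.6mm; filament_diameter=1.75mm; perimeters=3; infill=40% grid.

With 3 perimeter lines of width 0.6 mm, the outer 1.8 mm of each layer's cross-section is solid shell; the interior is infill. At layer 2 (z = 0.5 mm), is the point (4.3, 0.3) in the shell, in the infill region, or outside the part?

shell

At z = 0.5 mm: the 18×12 cube contributes its full rectangle. Overall, the cross-section is a single solid region. The nearest boundary edge runs (0.00, 0.00)→(18.00, 0.00); distance from the point to it = 0.30 mm. The point is inside the cross-section, 0.30 mm from the nearest boundary — within the 1.8 mm shell band (3 × 0.6).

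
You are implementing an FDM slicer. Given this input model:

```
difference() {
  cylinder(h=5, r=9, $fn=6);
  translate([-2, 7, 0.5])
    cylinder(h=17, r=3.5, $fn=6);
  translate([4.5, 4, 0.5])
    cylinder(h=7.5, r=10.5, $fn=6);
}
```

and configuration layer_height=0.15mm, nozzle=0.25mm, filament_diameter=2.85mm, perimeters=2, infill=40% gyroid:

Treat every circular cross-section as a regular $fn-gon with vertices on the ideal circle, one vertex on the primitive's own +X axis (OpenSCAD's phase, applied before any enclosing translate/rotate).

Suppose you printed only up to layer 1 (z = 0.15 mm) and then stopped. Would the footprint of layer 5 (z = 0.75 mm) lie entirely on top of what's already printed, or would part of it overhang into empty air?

entirely on top

Compare the two slices. At z = 0.15: the r=9 cylinder contributes a regular 6-gon of circumradius 9 (area = (6/2)·9.000²·sin(360°/6) = 210.44 mm²); the cylinder at (-2, 7) is absent (z outside [0.5, 17.5]); the cylinder at (4.5, 4) is not intersected at this z (z outside [0.5, 8]); Subtracting the remaining from the first: none of the subtracted shapes is present at this height, so the r=9 cylinder is unchanged — area = 210.44 mm². At z = 0.75: the r=9 cylinder gives a regular 6-gon of circumradius 9 (constant along its height) (area = (6/2)·9.000²·sin(360°/6) = 210.44 mm²); the cylinder at (-2, 7): section is a regular 6-gon, circumradius r=3.5 (area = (6/2)·3.500²·sin(360°/6) = 31.83 mm²); the r=10.5 cylinder at (4.5, 4) gives a regular 6-gon of circumradius 10.5 (constant along its height) (area = (6/2)·10.500²·sin(360°/6) = 286.44 mm²); After the difference (first − rest): starting from the r=9 cylinder (210.44 mm²), the r=3.5 cylinder at (-2, 7) partially overlaps it — only the 20.55 mm² overlap (of its 31.83 mm²) is removed, clipping the outline; the r=10.5 cylinder at (4.5, 4) partially overlaps it — only the 120.79 mm² overlap (of its 286.44 mm²) is removed, clipping the outline — area = 69.10 mm². Checking containment: the cross-section at z = 0.75 is a subset of the cross-section at z = 0.15.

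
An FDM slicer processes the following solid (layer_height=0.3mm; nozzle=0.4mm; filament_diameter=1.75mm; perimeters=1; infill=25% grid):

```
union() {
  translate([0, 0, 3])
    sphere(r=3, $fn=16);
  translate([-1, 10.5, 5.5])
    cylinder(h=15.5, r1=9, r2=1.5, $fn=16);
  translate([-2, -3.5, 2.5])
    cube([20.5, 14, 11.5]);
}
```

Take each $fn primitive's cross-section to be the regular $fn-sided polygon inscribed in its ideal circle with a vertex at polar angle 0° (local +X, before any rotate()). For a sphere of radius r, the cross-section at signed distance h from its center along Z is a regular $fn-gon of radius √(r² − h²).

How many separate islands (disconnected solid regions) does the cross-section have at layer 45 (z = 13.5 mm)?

1

At z = 13.5 mm: the sphere is absent (|z−center|=10.500 > r=3); the cone at (-1, 10.5): at t=0.516 of its height the radius interpolates to r₁+(r₂−r₁)t = 5.129, giving a regular 16-gon of that circumradius; the 20.5×14 cube at (-2, -3.5) contributes its full rectangle; Merging all regions: the regions partially overlap (shared area 25.16 mm²), so overlapping operands fuse into one piece — 1 connected region. Overall, the cross-section is a single solid region. Island count = 1.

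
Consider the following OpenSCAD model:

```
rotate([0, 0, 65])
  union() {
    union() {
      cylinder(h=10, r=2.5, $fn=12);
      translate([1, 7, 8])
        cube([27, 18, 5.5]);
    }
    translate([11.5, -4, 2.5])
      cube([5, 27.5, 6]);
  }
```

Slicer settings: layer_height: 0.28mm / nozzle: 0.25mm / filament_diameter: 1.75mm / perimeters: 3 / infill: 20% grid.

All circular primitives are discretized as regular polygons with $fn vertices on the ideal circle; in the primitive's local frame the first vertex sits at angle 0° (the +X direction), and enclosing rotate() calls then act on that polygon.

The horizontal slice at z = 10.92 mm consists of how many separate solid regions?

At z = 10.92 mm: the cylinder does not reach this height (z outside [0, 10]); the 27×18 cube at (1, 7) contributes its full rectangle; Taking the union: only the 27×18 cube at (1, 7) is present, so the union is just that shape — 1 connected region; the cube at (11.5, -4) is absent (z outside [2.5, 8.5]); Merging all regions: only the result so far is present, so the union is just that shape — 1 connected region; (rotated 65° about Z; rotation is an isometry so areas/perimeters/island counts are preserved). The result has 1 disconnected region.

1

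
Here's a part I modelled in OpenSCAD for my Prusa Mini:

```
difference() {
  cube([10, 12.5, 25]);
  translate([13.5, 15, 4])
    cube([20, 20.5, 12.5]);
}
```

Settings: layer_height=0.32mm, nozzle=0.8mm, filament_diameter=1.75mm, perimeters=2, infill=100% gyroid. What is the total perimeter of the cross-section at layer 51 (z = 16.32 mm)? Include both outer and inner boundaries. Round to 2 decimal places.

45.00 mm

At z = 16.32 mm: the 10×12.5 cube contributes its full rectangle (perimeter 45.00 mm); the cube at (13.5, 15) is present — its section is the full 20×20.5 rectangle (perimeter 81.00 mm); After the difference (first − rest): starting from the 10×12.5 cube, the 20×20.5 cube at (13.5, 15) misses the remaining region (no effect) — boundary = 45.00 mm. Overall, the cross-section is a single solid region. Total boundary length (outer) = 45.00 mm.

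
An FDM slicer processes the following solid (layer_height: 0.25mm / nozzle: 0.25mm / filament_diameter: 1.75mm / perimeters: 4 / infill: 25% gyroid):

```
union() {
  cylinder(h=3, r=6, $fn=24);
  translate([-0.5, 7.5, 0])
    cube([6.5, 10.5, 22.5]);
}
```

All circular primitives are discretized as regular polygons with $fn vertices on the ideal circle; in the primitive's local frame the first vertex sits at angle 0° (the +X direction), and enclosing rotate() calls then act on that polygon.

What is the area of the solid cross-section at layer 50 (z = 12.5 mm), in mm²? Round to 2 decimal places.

At z = 12.5 mm: the cylinder is absent (z outside [0, 3]); the cube at (-0.5, 7.5) is present — its section is the full 6.5×10.5 rectangle (area 68.25 mm²); Combining (union): only the 6.5×10.5 cube at (-0.5, 7.5) is present, so the union is just that shape — area = 68.25 mm². Overall, the cross-section is a single solid region. Net area = 68.25 mm².

68.25 mm²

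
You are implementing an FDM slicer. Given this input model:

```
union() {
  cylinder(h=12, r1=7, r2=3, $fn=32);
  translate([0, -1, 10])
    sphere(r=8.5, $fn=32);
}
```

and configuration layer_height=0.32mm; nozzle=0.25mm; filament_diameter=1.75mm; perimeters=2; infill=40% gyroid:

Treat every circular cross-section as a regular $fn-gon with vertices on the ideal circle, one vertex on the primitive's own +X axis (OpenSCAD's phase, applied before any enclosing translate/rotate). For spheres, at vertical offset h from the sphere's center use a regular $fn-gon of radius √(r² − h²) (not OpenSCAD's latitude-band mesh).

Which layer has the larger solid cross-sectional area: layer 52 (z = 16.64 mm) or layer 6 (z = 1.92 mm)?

Layer 52 (z = 16.64): the cone is not intersected at this z (z outside [0, 12]); the r=8.5 sphere at (0, -1) slices to a regular 32-gon of circumradius 5.307 (√(r²−h²) with h=6.64 from center) (area = (32/2)·5.307²·sin(360°/32) = 87.90 mm²); Merging all regions: only the r=8.5 sphere at (0, -1) is present, so the union is just that shape — area = 87.90 mm². So its area = 87.90 mm². Layer 6 (z = 1.92): the cone contributes a regular 32-gon of circumradius 6.360 (interpolated between r1=7 and r2=3 at t=0.160) (area = (32/2)·6.360²·sin(360°/32) = 126.26 mm²); the r=8.5 sphere at (0, -1) slices to a regular 32-gon of circumradius 2.639 (√(r²−h²) with h=8.08 from center) (area = (32/2)·2.639²·sin(360°/32) = 21.74 mm²); Merging all regions: the r=8.5 sphere at (0, -1) lies entirely inside the cone, so the union is just the cone — area = 126.26 mm². So its area = 126.26 mm². Layer 6 is larger (126.26 vs 87.90 mm²).

layer 6 (z = 1.92 mm)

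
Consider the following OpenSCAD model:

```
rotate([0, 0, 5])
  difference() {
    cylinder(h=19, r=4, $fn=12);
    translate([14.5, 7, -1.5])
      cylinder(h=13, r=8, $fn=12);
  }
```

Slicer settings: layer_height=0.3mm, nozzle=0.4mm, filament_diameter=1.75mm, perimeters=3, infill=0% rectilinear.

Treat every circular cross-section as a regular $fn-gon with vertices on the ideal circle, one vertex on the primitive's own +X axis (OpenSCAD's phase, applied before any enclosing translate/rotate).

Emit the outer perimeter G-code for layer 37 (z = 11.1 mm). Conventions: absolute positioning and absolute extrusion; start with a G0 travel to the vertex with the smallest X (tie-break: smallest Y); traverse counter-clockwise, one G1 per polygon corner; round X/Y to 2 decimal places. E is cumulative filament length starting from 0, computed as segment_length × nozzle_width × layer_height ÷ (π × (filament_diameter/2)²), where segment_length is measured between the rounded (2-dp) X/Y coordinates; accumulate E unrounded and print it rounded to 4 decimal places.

At z = 11.1 mm: the r=4 cylinder gives a regular 12-gon of circumradius 4 (constant along its height); the r=8 cylinder at (14.5, 7) contributes a regular 12-gon of circumradius 8; Taking the first minus the rest: starting from the r=4 cylinder, the r=8 cylinder at (14.5, 7) misses the remaining region (no effect) — 1 connected region; (rotated 5° about Z; rotation is an isometry so areas/perimeters/island counts are preserved). The outline is a single polygon with 12 vertices. Extrusion per mm of travel: 0.4 × 0.3 / (π × 0.875²) = 0.049890. Accumulating E over each segment gives final E = 1.2396.

G0 X-3.98 Y-0.35 Z11.10
G1 X-3.28 Y-2.29 E0.1029
G1 X-1.69 Y-3.63 E0.2066
G1 X0.35 Y-3.98 E0.3099
G1 X2.29 Y-3.28 E0.4128
G1 X3.63 Y-1.69 E0.5165
G1 X3.98 Y0.35 E0.6198
G1 X3.28 Y2.29 E0.7227
G1 X1.69 Y3.63 E0.8264
G1 X-0.35 Y3.98 E0.9297
G1 X-2.29 Y3.28 E1.0326
G1 X-3.63 Y1.69 E1.1363
G1 X-3.98 Y-0.35 E1.2396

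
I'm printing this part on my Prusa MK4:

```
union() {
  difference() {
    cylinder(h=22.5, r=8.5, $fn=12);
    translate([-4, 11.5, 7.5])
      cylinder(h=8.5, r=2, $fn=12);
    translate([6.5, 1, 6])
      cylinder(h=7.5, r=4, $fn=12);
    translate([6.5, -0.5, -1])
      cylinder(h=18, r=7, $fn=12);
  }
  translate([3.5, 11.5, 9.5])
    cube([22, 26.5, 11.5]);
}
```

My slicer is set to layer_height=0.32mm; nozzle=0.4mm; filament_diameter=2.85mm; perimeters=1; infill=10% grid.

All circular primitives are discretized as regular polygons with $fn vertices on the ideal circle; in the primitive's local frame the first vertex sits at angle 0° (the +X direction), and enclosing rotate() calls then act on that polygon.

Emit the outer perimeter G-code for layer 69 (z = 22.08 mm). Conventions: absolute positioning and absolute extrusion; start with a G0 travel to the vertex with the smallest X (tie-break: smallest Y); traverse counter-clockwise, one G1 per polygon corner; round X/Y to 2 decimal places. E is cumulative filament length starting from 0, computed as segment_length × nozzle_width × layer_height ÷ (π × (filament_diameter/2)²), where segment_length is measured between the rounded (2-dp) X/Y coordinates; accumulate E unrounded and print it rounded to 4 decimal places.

G0 X-8.50 Y0.00 Z22.08
G1 X-7.36 Y-4.25 E0.0883
G1 X-4.25 Y-7.36 E0.1765
G1 X0.00 Y-8.50 E0.2648
G1 X4.25 Y-7.36 E0.3531
G1 X7.36 Y-4.25 E0.4414
G1 X8.50 Y0.00 E0.5297
G1 X7.36 Y4.25 E0.6179
G1 X4.25 Y7.36 E0.7062
G1 X0.00 Y8.50 E0.7945
G1 X-4.25 Y7.36 E0.8828
G1 X-7.36 Y4.25 E0.9710
G1 X-8.50 Y0.00 E1.0593

At z = 22.08 mm: the r=8.5 cylinder contributes a regular 12-gon of circumradius 8.5; the cylinder at (-4, 11.5) is not intersected at this z (z outside [7.5, 16]); the cylinder at (6.5, 1) is absent (z outside [6, 13.5]); the cylinder at (6.5, -0.5) is absent (z outside [-1, 17]); Taking the first minus the rest: none of the subtracted shapes is present at this height, so the r=8.5 cylinder is unchanged — 1 connected region; the cube at (3.5, 11.5) is not intersected at this z (z outside [9.5, 21]); Combining (union): only the result so far is present, so the union is just that shape — 1 connected region. The outline is a single polygon with 12 vertices. Extrusion per mm of travel: 0.4 × 0.32 / (π × 1.425²) = 0.020065. Accumulating E over each segment gives final E = 1.0593.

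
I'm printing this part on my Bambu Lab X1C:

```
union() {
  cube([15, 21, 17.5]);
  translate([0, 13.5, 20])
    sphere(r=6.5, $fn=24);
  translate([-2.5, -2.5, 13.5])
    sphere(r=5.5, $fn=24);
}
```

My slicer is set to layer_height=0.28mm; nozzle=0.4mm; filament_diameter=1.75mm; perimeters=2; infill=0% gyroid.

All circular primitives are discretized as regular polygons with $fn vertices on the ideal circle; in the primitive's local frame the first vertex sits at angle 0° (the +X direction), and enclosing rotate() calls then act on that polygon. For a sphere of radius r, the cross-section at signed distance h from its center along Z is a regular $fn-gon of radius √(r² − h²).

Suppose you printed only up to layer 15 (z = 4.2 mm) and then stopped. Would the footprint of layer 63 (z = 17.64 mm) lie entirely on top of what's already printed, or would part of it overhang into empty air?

part overhangs

Compare the two slices. At z = 4.2: the cube is present — its section is the full 15×21 rectangle (area 315.00 mm²); the sphere at (0, 13.5) is not intersected at this z (|z−center|=15.800 > r=6.5); the sphere at (-2.5, -2.5) is not intersected at this z (|z−center|=9.300 > r=5.5); Taking the union: only the 15×21 cube is present, so the union is just that shape — area = 315.00 mm². At z = 17.64: the cube is absent (z outside [0, 17.5]); the sphere at (0, 13.5): section is a regular 24-gon, circumradius = √(r²−h²) = √(6.5²−2.36²) = 6.056 (area = (24/2)·6.056²·sin(360°/24) = 113.92 mm²); the r=5.5 sphere at (-2.5, -2.5) slices to a regular 24-gon of circumradius 3.621 (√(r²−h²) with h=4.14 from center) (area = (24/2)·3.621²·sin(360°/24) = 40.72 mm²); Merging all regions: the 2 present regions are separate (no shared area or edge), so areas and boundary lengths simply add and each stays a separate island — area = 154.64 mm². Checking containment: at z = 17.64 the cross-section extends beyond the z = 4.2 cross-section by about 97.67 mm².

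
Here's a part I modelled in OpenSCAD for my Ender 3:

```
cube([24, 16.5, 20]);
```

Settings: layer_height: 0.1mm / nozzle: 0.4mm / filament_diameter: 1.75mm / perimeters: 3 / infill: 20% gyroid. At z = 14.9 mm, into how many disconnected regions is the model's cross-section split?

1

At z = 14.9 mm: the 24×16.5 cube contributes its full rectangle. The result has 1 disconnected region.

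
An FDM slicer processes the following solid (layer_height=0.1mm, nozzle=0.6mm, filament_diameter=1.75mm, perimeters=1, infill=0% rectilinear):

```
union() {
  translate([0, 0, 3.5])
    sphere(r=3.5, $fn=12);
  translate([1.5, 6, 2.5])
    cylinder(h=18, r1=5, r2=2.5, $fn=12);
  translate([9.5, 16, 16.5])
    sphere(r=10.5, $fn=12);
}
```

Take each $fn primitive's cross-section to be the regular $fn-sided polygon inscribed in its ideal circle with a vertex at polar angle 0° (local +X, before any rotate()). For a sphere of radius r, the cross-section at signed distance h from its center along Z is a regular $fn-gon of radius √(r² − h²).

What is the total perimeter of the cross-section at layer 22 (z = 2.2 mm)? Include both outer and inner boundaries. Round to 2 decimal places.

At z = 2.2 mm: the r=3.5 sphere slices to a regular 12-gon of circumradius 3.250 (√(r²−h²) with h=1.3 from center) (perimeter = 2·12·3.250·sin(180°/12) = 20.19 mm); the cone at (1.5, 6) is not intersected at this z (z outside [2.5, 20.5]); the sphere at (9.5, 16) is absent (|z−center|=14.300 > r=10.5); Combining (union): only the r=3.5 sphere is present, so the union is just that shape — boundary = 20.19 mm. Overall, the cross-section is a single solid region. Total boundary length (outer) = 20.19 mm.

20.19 mm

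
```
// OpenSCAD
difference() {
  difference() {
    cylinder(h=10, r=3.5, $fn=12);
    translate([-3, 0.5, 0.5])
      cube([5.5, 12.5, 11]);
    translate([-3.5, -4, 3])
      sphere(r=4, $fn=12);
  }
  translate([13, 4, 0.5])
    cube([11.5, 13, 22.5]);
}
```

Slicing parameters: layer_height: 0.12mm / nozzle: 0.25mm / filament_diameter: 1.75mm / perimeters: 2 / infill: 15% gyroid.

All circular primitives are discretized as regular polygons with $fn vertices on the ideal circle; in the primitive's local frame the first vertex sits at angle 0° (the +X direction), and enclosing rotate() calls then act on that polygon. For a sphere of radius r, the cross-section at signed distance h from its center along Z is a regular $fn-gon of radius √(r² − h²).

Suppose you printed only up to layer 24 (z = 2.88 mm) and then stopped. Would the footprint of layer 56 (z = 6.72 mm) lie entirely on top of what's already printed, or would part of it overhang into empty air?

part overhangs

Compare the two slices. At z = 2.88: the cylinder: section is a regular 12-gon, circumradius r=3.5 (area = (12/2)·3.500²·sin(360°/12) = 36.75 mm²); the cube at (-3, 0.5) (footprint 5.5×12.5) is included at this height (area 68.75 mm²); the sphere at (-3.5, -4): section is a regular 12-gon, circumradius = √(r²−h²) = √(4²−0.12²) = 3.998 (area = (12/2)·3.998²·sin(360°/12) = 47.96 mm²); Taking the first minus the rest: starting from the r=3.5 cylinder (36.75 mm²), the 5.5×12.5 cube at (-3, 0.5) partially overlaps it — only the 13.68 mm² overlap (of its 68.75 mm²) is removed, clipping the outline; the r=4 sphere at (-3.5, -4) partially overlaps it — only the 6.94 mm² overlap (of its 47.96 mm²) is removed, clipping the outline — area = 16.13 mm²; the cube at (13, 4) is present — its section is the full 11.5×13 rectangle (area 149.50 mm²); After the difference (first − rest): starting from that combined region (16.13 mm²), the 11.5×13 cube at (13, 4) misses the remaining region (no effect) — area = 16.13 mm². At z = 6.72: the cylinder: section is a regular 12-gon, circumradius r=3.5 (area = (12/2)·3.500²·sin(360°/12) = 36.75 mm²); the cube at (-3, 0.5) is present — its section is the full 5.5×12.5 rectangle (area 68.75 mm²); the sphere at (-3.5, -4): section is a regular 12-gon, circumradius = √(r²−h²) = √(4²−3.72²) = 1.470 (area = (12/2)·1.470²·sin(360°/12) = 6.48 mm²); Subtracting the remaining from the first: starting from the r=3.5 cylinder (36.75 mm²), the 5.5×12.5 cube at (-3, 0.5) partially overlaps it — only the 13.68 mm² overlap (of its 68.75 mm²) is removed, clipping the outline; the r=4 sphere at (-3.5, -4) misses the remaining region (no effect) — area = 23.07 mm²; the cube at (13, 4) is present — its section is the full 11.5×13 rectangle (area 149.50 mm²); After the difference (first − rest): starting from the result so far (23.07 mm²), the 11.5×13 cube at (13, 4) misses the remaining region (no effect) — area = 23.07 mm². Checking containment: at z = 6.72 the cross-section extends beyond the z = 2.88 cross-section by about 6.94 mm².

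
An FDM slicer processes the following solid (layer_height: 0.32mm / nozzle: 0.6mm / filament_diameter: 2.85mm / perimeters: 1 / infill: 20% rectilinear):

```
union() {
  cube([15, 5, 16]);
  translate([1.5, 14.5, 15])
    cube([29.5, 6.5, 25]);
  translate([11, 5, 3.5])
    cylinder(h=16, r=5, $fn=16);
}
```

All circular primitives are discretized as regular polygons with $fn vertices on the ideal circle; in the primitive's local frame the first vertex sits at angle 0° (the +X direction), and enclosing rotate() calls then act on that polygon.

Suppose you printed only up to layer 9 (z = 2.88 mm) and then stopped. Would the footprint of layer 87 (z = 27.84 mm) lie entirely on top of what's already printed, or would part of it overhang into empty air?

Compare the two slices. At z = 2.88: the 15×5 cube contributes its full rectangle (area 75.00 mm²); the cube at (1.5, 14.5) is not intersected at this z (z outside [15, 40]); the cylinder at (11, 5) does not reach this height (z outside [3.5, 19.5]); Taking the union: only the 15×5 cube is present, so the union is just that shape — area = 75.00 mm². At z = 27.84: the cube is not intersected at this z (z outside [0, 16]); the cube at (1.5, 14.5) is present — its section is the full 29.5×6.5 rectangle (area 191.75 mm²); the cylinder at (11, 5) is not intersected at this z (z outside [3.5, 19.5]); Taking the union: only the 29.5×6.5 cube at (1.5, 14.5) is present, so the union is just that shape — area = 191.75 mm². Checking containment: at z = 27.84 the cross-section extends beyond the z = 2.88 cross-section by about 191.75 mm².

part overhangs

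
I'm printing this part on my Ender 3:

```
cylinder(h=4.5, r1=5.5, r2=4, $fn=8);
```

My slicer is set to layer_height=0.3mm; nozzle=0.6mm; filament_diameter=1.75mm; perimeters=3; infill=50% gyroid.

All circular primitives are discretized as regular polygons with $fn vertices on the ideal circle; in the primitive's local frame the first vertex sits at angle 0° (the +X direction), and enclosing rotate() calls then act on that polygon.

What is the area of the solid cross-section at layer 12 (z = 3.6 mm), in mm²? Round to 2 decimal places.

52.30 mm²

At z = 3.6 mm: the cone (r1=5.5→r2=4) has section circumradius 4.300 here — a regular 8-gon (area = (8/2)·4.300²·sin(360°/8) = 52.30 mm²). Overall, the cross-section is a single solid region. Net area = 52.30 mm².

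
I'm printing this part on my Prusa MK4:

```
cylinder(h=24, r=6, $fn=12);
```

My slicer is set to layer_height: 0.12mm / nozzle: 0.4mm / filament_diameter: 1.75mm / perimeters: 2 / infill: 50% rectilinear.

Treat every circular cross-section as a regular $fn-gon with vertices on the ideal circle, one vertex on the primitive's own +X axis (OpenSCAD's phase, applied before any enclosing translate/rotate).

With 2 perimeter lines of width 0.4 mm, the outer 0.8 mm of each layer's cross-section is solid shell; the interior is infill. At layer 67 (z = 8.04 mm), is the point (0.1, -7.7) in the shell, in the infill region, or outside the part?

outside

At z = 8.04 mm: the r=6 cylinder contributes a regular 12-gon of circumradius 6. Overall, the cross-section is a single solid region. The nearest boundary edge runs (-3.00, -5.20)→(-0.00, -6.00); distance from the point to it = 1.70 mm. The point is not inside any of the regions above, so it lies outside the cross-section (1.70 mm from the nearest boundary).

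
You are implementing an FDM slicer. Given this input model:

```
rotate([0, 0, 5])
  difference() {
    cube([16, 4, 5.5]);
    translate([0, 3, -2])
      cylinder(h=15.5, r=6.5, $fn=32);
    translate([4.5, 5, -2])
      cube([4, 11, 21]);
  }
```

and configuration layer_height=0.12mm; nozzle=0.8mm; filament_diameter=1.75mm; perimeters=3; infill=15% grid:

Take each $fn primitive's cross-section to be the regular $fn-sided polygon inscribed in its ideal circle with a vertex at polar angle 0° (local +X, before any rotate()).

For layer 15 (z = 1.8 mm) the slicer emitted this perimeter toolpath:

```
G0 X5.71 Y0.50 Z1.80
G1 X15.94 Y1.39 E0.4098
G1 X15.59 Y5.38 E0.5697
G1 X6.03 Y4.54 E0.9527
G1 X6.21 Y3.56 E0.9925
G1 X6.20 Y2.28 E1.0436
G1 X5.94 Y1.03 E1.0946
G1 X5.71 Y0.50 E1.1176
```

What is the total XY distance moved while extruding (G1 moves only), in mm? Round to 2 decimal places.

28.00 mm

Sum the Euclidean lengths of each G1 segment: total = 28.00 mm.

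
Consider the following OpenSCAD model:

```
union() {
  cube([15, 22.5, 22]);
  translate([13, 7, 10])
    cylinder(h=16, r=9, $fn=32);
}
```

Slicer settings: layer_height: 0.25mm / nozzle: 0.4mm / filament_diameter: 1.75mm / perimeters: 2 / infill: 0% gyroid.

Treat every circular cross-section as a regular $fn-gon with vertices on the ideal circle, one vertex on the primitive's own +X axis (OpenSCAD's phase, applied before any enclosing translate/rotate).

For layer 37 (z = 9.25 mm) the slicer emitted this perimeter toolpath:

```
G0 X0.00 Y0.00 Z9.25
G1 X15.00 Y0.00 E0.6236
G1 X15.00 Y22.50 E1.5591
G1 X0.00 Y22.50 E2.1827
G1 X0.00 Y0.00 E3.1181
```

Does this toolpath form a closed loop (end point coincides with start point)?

Start point (G0): (0.00, 0.00). End point (last G1): the path returns to the start — closed.

yes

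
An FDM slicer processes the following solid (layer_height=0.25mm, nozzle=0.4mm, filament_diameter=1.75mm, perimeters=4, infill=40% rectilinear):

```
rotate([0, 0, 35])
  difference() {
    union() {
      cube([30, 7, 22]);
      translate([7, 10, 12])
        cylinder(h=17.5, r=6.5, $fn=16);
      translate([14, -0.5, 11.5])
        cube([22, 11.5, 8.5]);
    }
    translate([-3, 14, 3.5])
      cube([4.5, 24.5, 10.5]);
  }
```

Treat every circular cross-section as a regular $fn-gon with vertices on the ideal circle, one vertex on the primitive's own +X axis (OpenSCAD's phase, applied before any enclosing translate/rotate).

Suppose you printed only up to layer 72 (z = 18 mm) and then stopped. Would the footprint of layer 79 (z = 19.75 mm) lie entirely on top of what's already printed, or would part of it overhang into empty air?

entirely on top

Compare the two slices. At z = 18: the cube (footprint 30×7) is included at this height (area 210.00 mm²); the r=6.5 cylinder at (7, 10) contributes a regular 16-gon of circumradius 6.5 (area = (16/2)·6.500²·sin(360°/16) = 129.35 mm²); the cube at (14, -0.5) (footprint 22×11.5) is included at this height (area 253.00 mm²); Taking the union: the regions partially overlap — summed areas 592.35 mm² minus the doubly-counted overlap 139.59 mm² gives 452.76 mm² — area = 452.76 mm²; the cube at (-3, 14) is not intersected at this z (z outside [3.5, 14]); After the difference (first − rest): none of the subtracted shapes is present at this height, so that combined region is unchanged — area = 452.76 mm²; (whole slice rotated 35° about Z — lengths, areas and connectivity unchanged). At z = 19.75: the 30×7 cube contributes its full rectangle (area 210.00 mm²); the r=6.5 cylinder at (7, 10) contributes a regular 16-gon of circumradius 6.5 (area = (16/2)·6.500²·sin(360°/16) = 129.35 mm²); the 22×11.5 cube at (14, -0.5) contributes its full rectangle (area 253.00 mm²); Merging all regions: the regions partially overlap — summed areas 592.35 mm² minus the doubly-counted overlap 139.59 mm² gives 452.76 mm² — area = 452.76 mm²; the cube at (-3, 14) is not intersected at this z (z outside [3.5, 14]); Subtracting the remaining from the first: none of the subtracted shapes is present at this height, so the result so far is unchanged — area = 452.76 mm²; (rotated 35° about Z; rotation is an isometry so areas/perimeters/island counts are preserved). Checking containment: the cross-section at z = 19.75 is a subset of the cross-section at z = 18.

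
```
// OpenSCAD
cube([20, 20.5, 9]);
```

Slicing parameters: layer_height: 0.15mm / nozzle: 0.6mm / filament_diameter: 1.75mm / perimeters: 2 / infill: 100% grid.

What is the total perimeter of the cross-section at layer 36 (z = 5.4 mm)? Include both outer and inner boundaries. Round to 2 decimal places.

81.00 mm

At z = 5.4 mm: the cube (footprint 20×20.5) is included at this height (perimeter 81.00 mm). Overall, the cross-section is a single solid region. Total boundary length (outer) = 81.00 mm.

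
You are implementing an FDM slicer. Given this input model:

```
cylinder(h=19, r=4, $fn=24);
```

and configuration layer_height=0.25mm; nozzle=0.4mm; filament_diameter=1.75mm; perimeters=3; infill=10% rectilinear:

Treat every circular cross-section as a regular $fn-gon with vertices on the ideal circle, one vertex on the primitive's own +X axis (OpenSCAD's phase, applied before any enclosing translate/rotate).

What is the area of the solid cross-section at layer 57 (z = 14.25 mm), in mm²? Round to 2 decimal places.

49.69 mm²

At z = 14.25 mm: the r=4 cylinder gives a regular 24-gon of circumradius 4 (constant along its height) (area = (24/2)·4.000²·sin(360°/24) = 49.69 mm²). Overall, the cross-section is a single solid region. Net area = 49.69 mm².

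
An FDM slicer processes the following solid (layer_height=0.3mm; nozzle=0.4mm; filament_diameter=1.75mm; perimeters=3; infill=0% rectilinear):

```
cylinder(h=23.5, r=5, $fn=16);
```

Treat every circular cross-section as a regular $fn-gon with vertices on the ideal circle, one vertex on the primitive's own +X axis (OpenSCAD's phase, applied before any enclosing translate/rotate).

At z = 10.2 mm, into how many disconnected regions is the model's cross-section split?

1

At z = 10.2 mm: the r=5 cylinder contributes a regular 16-gon of circumradius 5. The result has 1 disconnected region.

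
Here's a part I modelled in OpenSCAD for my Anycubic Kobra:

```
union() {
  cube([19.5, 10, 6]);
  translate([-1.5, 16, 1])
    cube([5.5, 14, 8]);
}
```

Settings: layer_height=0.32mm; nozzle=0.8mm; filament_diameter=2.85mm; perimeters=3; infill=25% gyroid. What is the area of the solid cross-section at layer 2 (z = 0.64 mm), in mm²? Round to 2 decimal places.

195.00 mm²

At z = 0.64 mm: the 19.5×10 cube contributes its full rectangle (area 195.00 mm²); the cube at (-1.5, 16) is absent (z outside [1, 9]); Taking the union: only the 19.5×10 cube is present, so the union is just that shape — area = 195.00 mm². Overall, the cross-section is a single solid region. Net area = 195.00 mm².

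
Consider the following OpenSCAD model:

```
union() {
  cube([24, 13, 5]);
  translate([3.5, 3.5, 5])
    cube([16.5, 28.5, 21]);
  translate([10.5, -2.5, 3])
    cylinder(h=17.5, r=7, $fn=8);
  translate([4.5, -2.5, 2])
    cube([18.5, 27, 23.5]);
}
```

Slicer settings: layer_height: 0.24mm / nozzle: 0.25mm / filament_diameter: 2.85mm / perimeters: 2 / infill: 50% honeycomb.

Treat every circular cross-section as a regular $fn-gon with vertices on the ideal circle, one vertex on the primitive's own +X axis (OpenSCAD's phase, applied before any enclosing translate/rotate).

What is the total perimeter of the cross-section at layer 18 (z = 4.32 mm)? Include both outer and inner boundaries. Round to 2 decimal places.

At z = 4.32 mm: the cube (footprint 24×13) is included at this height (perimeter 74.00 mm); the cube at (3.5, 3.5) is not intersected at this z (z outside [5, 26]); the r=7 cylinder at (10.5, -2.5) contributes a regular 8-gon of circumradius 7 (perimeter = 2·8·7.000·sin(180°/8) = 42.86 mm); the cube at (4.5, -2.5) is present — its section is the full 18.5×27 rectangle (perimeter 91.00 mm); Taking the union: the regions partially overlap (shared area 308.59 mm²), so the edge portions inside another operand are dropped and the merged outline is re-measured after clipping — boundary = 110.63 mm. Overall, the cross-section is a single solid region. Total boundary length (outer) = 110.63 mm.

110.63 mm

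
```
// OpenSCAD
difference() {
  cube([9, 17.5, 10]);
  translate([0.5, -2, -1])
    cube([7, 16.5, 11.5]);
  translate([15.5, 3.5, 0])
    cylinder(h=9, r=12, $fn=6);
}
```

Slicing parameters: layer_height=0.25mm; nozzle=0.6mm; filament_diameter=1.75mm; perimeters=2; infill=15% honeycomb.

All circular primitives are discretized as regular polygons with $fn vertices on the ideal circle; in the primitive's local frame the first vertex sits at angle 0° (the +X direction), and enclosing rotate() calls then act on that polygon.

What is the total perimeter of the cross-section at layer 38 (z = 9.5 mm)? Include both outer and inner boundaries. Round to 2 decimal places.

82.00 mm

At z = 9.5 mm: the cube (footprint 9×17.5) is included at this height (perimeter 53.00 mm); the 7×16.5 cube at (0.5, -2) contributes its full rectangle (perimeter 47.00 mm); the cylinder at (15.5, 3.5) is absent (z outside [0, 9]); Subtracting the remaining from the first: starting from the 9×17.5 cube, the 7×16.5 cube at (0.5, -2) partially overlaps it — only the 101.50 mm² overlap (of its 115.50 mm²) is removed, clipping the outline — boundary = 82.00 mm. Overall, the cross-section is a single solid region. Total boundary length (outer) = 82.00 mm.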